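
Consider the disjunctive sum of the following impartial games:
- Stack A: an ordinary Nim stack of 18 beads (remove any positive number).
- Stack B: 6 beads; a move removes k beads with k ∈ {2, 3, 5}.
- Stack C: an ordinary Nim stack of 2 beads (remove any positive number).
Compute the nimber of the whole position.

19

Stack A is a plain Nim stack of size 18, so its Grundy value is 18.
Build the Grundy sequence for stack B with g(k) = mex{g(k−s) : s ∈ {2, 3, 5}, s ≤ k}:
g(0) = mex{} = 0
g(1) = mex{} = 0
g(2) = mex{0} = 1
g(3) = mex{0} = 1
g(4) = mex{0,1} = 2
g(5) = mex{0,1} = 2
g(6) = mex{0,1,2} = 3
So g(6) = 3.
Stack C is a plain Nim stack of size 2, so its Grundy value is 2.
The value of a disjunctive sum is the nim-sum of the parts.
Combined value = 18 XOR 3 XOR 2 = 19.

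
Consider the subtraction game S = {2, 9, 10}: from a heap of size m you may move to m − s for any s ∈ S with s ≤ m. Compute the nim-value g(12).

Compute g(0), g(1), … for moves {2, 9, 10}:
k:     0  1  2  3  4  5  6  7  8  9 10 11 12
g(k):  0  0  1  1  0  0  1  1  0  2  1  3  0
So g(12) = 0.

0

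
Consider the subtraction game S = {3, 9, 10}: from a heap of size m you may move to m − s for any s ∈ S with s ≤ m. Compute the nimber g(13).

0

Compute g(0), g(1), … for moves {3, 9, 10}:
g(0) = mex{} = 0
g(1) = mex{} = 0
g(2) = mex{} = 0
g(3) = mex{0} = 1
g(4) = mex{0} = 1
g(5) = mex{0} = 1
g(6) = mex{1} = 0
g(7) = mex{1} = 0
g(8) = mex{1} = 0
g(9) = mex{0} = 1
g(10) = mex{0} = 1
g(11) = mex{0} = 1
g(12) = mex{0,1} = 2
g(13) = mex{1} = 0
So g(13) = 0.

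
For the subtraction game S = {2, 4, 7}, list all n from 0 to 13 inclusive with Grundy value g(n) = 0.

0, 1, 6, 9, 12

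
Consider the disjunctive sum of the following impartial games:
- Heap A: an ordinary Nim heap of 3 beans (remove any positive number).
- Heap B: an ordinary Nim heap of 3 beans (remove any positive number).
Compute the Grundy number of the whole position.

Heap A is a plain Nim heap of size 3, so its Grundy value is 3.
Heap B is a plain Nim heap of size 3, so its Grundy value is 3.
By the Sprague-Grundy theorem, the Grundy value of a sum of independent games is the XOR of the component values.
Combined value = 3 ⊕ 3 = 0.

0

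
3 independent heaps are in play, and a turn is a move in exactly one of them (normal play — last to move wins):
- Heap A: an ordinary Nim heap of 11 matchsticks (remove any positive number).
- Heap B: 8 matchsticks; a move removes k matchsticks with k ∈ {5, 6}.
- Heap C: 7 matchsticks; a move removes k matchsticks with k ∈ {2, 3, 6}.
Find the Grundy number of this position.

Heap A is a plain Nim heap of size 11, so its Grundy value is 11.
Build the Grundy sequence for heap B with g(k) = mex{g(k−s) : s ∈ {5, 6}, s ≤ k}:
k:     0  1  2  3  4  5  6  7  8
g(k):  0  0  0  0  0  1  1  1  1
So g(8) = 1.
For heap C, compute g(0), g(1), … with moves {2, 3, 6}:
k:     0  1  2  3  4  5  6  7
g(k):  0  0  1  1  2  0  3  1
So g(7) = 1.
The value of a disjunctive sum is the nim-sum of the parts.
Combined value = 11 XOR 1 XOR 1 = 11.

11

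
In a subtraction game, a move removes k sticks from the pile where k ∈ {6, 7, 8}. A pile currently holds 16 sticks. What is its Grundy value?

0

Compute g(0), g(1), … for moves {6, 7, 8}:
k:     0  1  2  3  4  5  6  7  8  9 10 11 12 13 14 15 16
g(k):  0  0  0  0  0  0  1  1  1  1  1  1  2  2  0  0  0
So g(16) = 0.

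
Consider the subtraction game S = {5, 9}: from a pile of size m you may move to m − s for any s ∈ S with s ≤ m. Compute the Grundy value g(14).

Grundy values for subtraction set {5, 9}:
k:     0  1  2  3  4  5  6  7  8  9 10 11 12 13 14
g(k):  0  0  0  0  0  1  1  1  1  1  2  2  2  2  0
So g(14) = 0.

0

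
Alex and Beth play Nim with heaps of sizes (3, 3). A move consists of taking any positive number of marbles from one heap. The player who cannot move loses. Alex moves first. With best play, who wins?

Compute the nim-sum pairwise:
3 ^ 3 = 0
The nim-sum is 0, so this is a P-position: the player to move is in a losing position under optimal play; Alex is about to move from it and so loses — Beth wins.

Beth wins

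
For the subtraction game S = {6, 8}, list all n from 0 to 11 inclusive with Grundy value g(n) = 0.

Build the Grundy sequence with g(k) = mex{g(k−s) : s ∈ {6, 8}, s ≤ k}:
k:     0  1  2  3  4  5  6  7  8  9 10 11
g(k):  0  0  0  0  0  0  1  1  1  1  1  1
The P-positions (g = 0) in 0..11 are 0, 1, 2, 3, 4, 5.

0, 1, 2, 3, 4, 5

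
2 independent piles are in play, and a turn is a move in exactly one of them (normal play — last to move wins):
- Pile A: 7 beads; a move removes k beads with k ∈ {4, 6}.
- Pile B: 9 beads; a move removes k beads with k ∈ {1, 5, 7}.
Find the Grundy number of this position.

0

Build the Grundy sequence for pile A with g(k) = mex{g(k−s) : s ∈ {4, 6}, s ≤ k}:
g(0) = mex{} = 0
g(1) = mex{} = 0
g(2) = mex{} = 0
g(3) = mex{} = 0
g(4) = mex{0} = 1
g(5) = mex{0} = 1
g(6) = mex{0} = 1
g(7) = mex{0} = 1
So g(7) = 1.
For pile B, compute g(0), g(1), … with moves {1, 5, 7}:
g(0) = mex{} = 0
g(1) = mex{0} = 1
g(2) = mex{1} = 0
g(3) = mex{0} = 1
g(4) = mex{1} = 0
g(5) = mex{0} = 1
g(6) = mex{1} = 0
g(7) = mex{0} = 1
g(8) = mex{1} = 0
g(9) = mex{0} = 1
So g(9) = 1.
By the Sprague-Grundy theorem, the Grundy value of a sum of independent games is the XOR of the component values.
Combined value = 1 XOR 1 = 0.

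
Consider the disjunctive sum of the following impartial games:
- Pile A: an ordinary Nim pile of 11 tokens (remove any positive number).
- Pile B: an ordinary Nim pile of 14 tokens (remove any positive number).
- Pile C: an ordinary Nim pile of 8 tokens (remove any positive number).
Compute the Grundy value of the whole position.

Pile A is a plain Nim pile of size 11, so its Grundy value is 11.
Pile B is a plain Nim pile of size 14, so its Grundy value is 14.
Pile C is a plain Nim pile of size 8, so its Grundy value is 8.
By the Sprague-Grundy theorem, the Grundy value of a sum of independent games is the XOR of the component values.
Combined value = 11 ⊕ 14 ⊕ 8 = 13.

13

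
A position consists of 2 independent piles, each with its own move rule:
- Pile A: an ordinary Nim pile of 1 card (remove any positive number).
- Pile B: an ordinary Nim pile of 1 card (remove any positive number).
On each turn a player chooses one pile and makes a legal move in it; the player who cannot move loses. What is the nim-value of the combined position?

0

Pile A is a plain Nim pile of size 1, so its Grundy value is 1.
Pile B is a plain Nim pile of size 1, so its Grundy value is 1.
The value of a disjunctive sum is the nim-sum of the parts.
Combined value = 1 ⊕ 1 = 0.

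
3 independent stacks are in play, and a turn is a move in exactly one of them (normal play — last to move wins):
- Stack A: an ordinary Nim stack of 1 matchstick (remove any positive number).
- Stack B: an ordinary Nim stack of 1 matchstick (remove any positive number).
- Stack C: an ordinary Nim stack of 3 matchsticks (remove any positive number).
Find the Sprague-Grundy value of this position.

Stack A is a plain Nim stack of size 1, so its Grundy value is 1.
Stack B is a plain Nim stack of size 1, so its Grundy value is 1.
Stack C is a plain Nim stack of size 3, so its Grundy value is 3.
The value of a disjunctive sum is the nim-sum of the parts.
Combined value = 1 ⊕ 1 ⊕ 3 = 3.

3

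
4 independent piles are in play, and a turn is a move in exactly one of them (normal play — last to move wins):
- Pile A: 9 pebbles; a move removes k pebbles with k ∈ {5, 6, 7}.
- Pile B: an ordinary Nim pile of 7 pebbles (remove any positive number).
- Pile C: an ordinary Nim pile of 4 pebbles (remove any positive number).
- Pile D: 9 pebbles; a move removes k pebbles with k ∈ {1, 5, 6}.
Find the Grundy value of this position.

Build the Grundy sequence for pile A with g(k) = mex{g(k−s) : s ∈ {5, 6, 7}, s ≤ k}:
g(0) = mex{} = 0
g(1) = mex{} = 0
g(2) = mex{} = 0
g(3) = mex{} = 0
g(4) = mex{} = 0
g(5) = mex{0} = 1
g(6) = mex{0} = 1
g(7) = mex{0} = 1
g(8) = mex{0} = 1
g(9) = mex{0} = 1
So g(9) = 1.
Pile B is a plain Nim pile of size 7, so its Grundy value is 7.
Pile C is a plain Nim pile of size 4, so its Grundy value is 4.
Build the Grundy sequence for pile D with g(k) = mex{g(k−s) : s ∈ {1, 5, 6}, s ≤ k}:
g(0) = mex{} = 0
g(1) = mex{0} = 1
g(2) = mex{1} = 0
g(3) = mex{0} = 1
g(4) = mex{1} = 0
g(5) = mex{0} = 1
g(6) = mex{0,1} = 2
g(7) = mex{0,1,2} = 3
g(8) = mex{0,1,3} = 2
g(9) = mex{0,1,2} = 3
So g(9) = 3.
The value of a disjunctive sum is the nim-sum of the parts.
Combined value = 1 XOR 7 XOR 4 XOR 3 = 1.

1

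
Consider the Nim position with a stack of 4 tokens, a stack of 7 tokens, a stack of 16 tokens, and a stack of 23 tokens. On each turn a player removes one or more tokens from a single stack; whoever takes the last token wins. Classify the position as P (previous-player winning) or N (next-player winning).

Bitwise XOR of the heap sizes:
  00100  (4)
  00111  (7)
  10000  (16)
  10111  (23)
  -----
  00100  (4)
The nim-sum is 4 ≠ 0, so this is an N-position: the player to move can win.

N-position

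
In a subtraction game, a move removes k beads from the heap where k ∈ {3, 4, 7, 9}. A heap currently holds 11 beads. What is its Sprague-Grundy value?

3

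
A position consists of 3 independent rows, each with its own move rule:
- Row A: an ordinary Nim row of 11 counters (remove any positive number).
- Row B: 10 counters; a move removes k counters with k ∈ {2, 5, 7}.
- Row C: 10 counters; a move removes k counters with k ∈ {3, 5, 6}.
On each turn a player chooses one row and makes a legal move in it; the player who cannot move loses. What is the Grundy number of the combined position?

11

Row A is a plain Nim row of size 11, so its Grundy value is 11.
Build the Grundy sequence for row B with g(k) = mex{g(k−s) : s ∈ {2, 5, 7}, s ≤ k}:
k:     0  1  2  3  4  5  6  7  8  9 10
g(k):  0  0  1  1  0  2  1  3  2  2  0
So g(10) = 0.
Grundy values for row C (subtraction set {3, 5, 6}):
k:     0  1  2  3  4  5  6  7  8  9 10
g(k):  0  0  0  1  1  1  2  2  2  0  0
So g(10) = 0.
The value of a disjunctive sum is the nim-sum of the parts.
Combined value = 11 XOR 0 XOR 0 = 11.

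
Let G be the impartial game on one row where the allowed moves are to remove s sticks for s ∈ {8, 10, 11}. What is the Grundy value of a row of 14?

Build the Grundy sequence with g(k) = mex{g(k−s) : s ∈ {8, 10, 11}, s ≤ k}:
k:     0  1  2  3  4  5  6  7  8  9 10 11 12 13 14
g(k):  0  0  0  0  0  0  0  0  1  1  1  1  1  1  1
So g(14) = 1.

1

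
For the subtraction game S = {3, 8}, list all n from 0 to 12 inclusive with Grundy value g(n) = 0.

Build the Grundy sequence with g(k) = mex{g(k−s) : s ∈ {3, 8}, s ≤ k}:
k:     0  1  2  3  4  5  6  7  8  9 10 11 12
g(k):  0  0  0  1  1  1  0  0  2  1  1  0  0
The P-positions (g = 0) in 0..12 are 0, 1, 2, 6, 7, 11, 12.

0, 1, 2, 6, 7, 11, 12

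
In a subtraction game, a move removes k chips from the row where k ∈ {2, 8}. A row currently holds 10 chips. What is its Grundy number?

0

Compute g(0), g(1), … for moves {2, 8}:
k:     0  1  2  3  4  5  6  7  8  9 10
g(k):  0  0  1  1  0  0  1  1  2  2  0
So g(10) = 0.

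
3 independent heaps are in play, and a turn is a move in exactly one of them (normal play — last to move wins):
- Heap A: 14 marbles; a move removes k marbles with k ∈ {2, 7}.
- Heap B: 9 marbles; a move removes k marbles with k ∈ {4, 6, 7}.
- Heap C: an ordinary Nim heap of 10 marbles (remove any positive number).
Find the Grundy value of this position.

8

For heap A, compute g(0), g(1), … with moves {2, 7}:
k:     0  1  2  3  4  5  6  7  8  9 10 11 12 13 14
g(k):  0  0  1  1  0  0  1  1  2  0  0  1  1  0  0
So g(14) = 0.
For heap B, compute g(0), g(1), … with moves {4, 6, 7}:
g(0) = mex{} = 0
g(1) = mex{} = 0
g(2) = mex{} = 0
g(3) = mex{} = 0
g(4) = mex{0} = 1
g(5) = mex{0} = 1
g(6) = mex{0} = 1
g(7) = mex{0} = 1
g(8) = mex{0,1} = 2
g(9) = mex{0,1} = 2
So g(9) = 2.
Heap C is a plain Nim heap of size 10, so its Grundy value is 10.
By the Sprague-Grundy theorem, the Grundy value of a sum of independent games is the XOR of the component values.
Combined value = 0 ⊕ 2 ⊕ 10 = 8.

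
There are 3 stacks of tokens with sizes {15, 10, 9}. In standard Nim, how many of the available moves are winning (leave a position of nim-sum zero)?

Nim-sum: 15 ^ 10 ^ 9 = 12.
The overall nim-sum is X = 12. A stack of size p has a winning move iff p XOR X < p (reduce it to p XOR X).
  15: 15 XOR 12 = 3 < 15 — winning move (to 3).
  10: 10 XOR 12 = 6 < 10 — winning move (to 6).
  9: 9 XOR 12 = 5 < 9 — winning move (to 5).
That gives 3 winning moves.

3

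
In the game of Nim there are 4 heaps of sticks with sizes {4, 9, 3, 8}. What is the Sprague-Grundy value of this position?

6

Nim-sum: 4 ^ 9 ^ 3 ^ 8 = 6.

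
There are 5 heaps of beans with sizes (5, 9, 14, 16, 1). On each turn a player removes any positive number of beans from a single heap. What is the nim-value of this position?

19

Nim-sum: 5 XOR 9 XOR 14 XOR 16 XOR 1 = 19.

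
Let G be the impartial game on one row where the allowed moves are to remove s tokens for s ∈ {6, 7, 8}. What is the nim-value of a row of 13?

Compute g(0), g(1), … for moves {6, 7, 8}:
g(0) = mex{} = 0
g(1) = mex{} = 0
g(2) = mex{} = 0
g(3) = mex{} = 0
g(4) = mex{} = 0
g(5) = mex{} = 0
g(6) = mex{0} = 1
g(7) = mex{0} = 1
g(8) = mex{0} = 1
g(9) = mex{0} = 1
g(10) = mex{0} = 1
g(11) = mex{0} = 1
g(12) = mex{0,1} = 2
g(13) = mex{0,1} = 2
So g(13) = 2.

2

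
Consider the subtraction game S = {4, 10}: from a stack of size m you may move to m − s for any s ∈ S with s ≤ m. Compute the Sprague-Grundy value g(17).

Build the Grundy sequence with g(k) = mex{g(k−s) : s ∈ {4, 10}, s ≤ k}:
k:     0  1  2  3  4  5  6  7  8  9 10 11 12 13 14 15 16 17
g(k):  0  0  0  0  1  1  1  1  0  0  2  2  1  1  0  0  0  0
So g(17) = 0.

0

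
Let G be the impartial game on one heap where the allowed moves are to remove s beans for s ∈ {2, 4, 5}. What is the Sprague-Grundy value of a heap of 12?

Build the Grundy sequence with g(k) = mex{g(k−s) : s ∈ {2, 4, 5}, s ≤ k}:
k:     0  1  2  3  4  5  6  7  8  9 10 11 12
g(k):  0  0  1  1  2  2  3  0  0  1  1  2  2
So g(12) = 2.

2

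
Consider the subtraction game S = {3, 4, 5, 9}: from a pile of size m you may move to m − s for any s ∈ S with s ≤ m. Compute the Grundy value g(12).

4

Build the Grundy sequence with g(k) = mex{g(k−s) : s ∈ {3, 4, 5, 9}, s ≤ k}:
k:     0  1  2  3  4  5  6  7  8  9 10 11 12
g(k):  0  0  0  1  1  1  2  2  0  3  3  1  4
So g(12) = 4.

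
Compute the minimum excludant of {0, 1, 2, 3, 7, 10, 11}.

4

The values 0, 1, 2, 3 are all present; 4 is the first non-negative integer missing from the set.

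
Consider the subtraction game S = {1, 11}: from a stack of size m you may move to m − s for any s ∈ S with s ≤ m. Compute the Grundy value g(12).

0

Build the Grundy sequence with g(k) = mex{g(k−s) : s ∈ {1, 11}, s ≤ k}:
g(0) = mex{} = 0
g(1) = mex{0} = 1
g(2) = mex{1} = 0
g(3) = mex{0} = 1
g(4) = mex{1} = 0
g(5) = mex{0} = 1
g(6) = mex{1} = 0
g(7) = mex{0} = 1
g(8) = mex{1} = 0
g(9) = mex{0} = 1
g(10) = mex{1} = 0
g(11) = mex{0} = 1
g(12) = mex{1} = 0
So g(12) = 0.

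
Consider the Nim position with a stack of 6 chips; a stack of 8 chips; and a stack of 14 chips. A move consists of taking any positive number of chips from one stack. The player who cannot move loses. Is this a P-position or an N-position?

P-position

Bitwise XOR of the heap sizes:
  0110  (6)
  1000  (8)
  1110  (14)
  ----
  0000  (0)
The nim-sum is 0, so this is a P-position: the player to move is in a losing position under optimal play.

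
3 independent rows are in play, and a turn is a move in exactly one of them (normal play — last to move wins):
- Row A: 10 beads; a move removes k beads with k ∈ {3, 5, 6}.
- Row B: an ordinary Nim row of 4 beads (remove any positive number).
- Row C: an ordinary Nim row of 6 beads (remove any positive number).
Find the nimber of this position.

Grundy values for row A (subtraction set {3, 5, 6}):
g(0) = mex{} = 0
g(1) = mex{} = 0
g(2) = mex{} = 0
g(3) = mex{0} = 1
g(4) = mex{0} = 1
g(5) = mex{0} = 1
g(6) = mex{0,1} = 2
g(7) = mex{0,1} = 2
g(8) = mex{0,1} = 2
g(9) = mex{1,2} = 0
g(10) = mex{1,2} = 0
So g(10) = 0.
Row B is a plain Nim row of size 4, so its Grundy value is 4.
Row C is a plain Nim row of size 6, so its Grundy value is 6.
The value of a disjunctive sum is the nim-sum of the parts.
Combined value = 0 XOR 4 XOR 6 = 2.

2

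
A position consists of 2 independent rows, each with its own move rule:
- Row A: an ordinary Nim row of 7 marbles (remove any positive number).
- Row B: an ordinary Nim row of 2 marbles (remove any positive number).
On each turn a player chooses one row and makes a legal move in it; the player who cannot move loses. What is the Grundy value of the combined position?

5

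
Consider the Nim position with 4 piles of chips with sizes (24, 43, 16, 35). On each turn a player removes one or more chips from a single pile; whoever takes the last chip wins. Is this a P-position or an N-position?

P-position

Compute the nim-sum pairwise:
24 ⊕ 43 = 51
51 ⊕ 16 = 35
35 ⊕ 35 = 0
The nim-sum is 0, so this is a P-position: the player to move is in a losing position under optimal play.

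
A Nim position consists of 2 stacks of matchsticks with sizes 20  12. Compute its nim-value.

24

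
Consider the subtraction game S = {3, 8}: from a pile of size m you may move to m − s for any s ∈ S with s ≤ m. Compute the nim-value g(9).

1

Build the Grundy sequence with g(k) = mex{g(k−s) : s ∈ {3, 8}, s ≤ k}:
g(0) = mex{} = 0
g(1) = mex{} = 0
g(2) = mex{} = 0
g(3) = mex{0} = 1
g(4) = mex{0} = 1
g(5) = mex{0} = 1
g(6) = mex{1} = 0
g(7) = mex{1} = 0
g(8) = mex{0,1} = 2
g(9) = mex{0} = 1
So g(9) = 1.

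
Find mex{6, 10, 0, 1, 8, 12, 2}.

3

The values 0, 1, 2 are all present; 3 is the first non-negative integer missing from the set.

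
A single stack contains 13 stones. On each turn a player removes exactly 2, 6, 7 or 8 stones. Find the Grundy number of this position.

2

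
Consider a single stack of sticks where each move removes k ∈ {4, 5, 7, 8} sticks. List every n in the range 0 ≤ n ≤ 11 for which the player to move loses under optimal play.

Build the Grundy sequence with g(k) = mex{g(k−s) : s ∈ {4, 5, 7, 8}, s ≤ k}:
g(0) = mex{} = 0
g(1) = mex{} = 0
g(2) = mex{} = 0
g(3) = mex{} = 0
g(4) = mex{0} = 1
g(5) = mex{0} = 1
g(6) = mex{0} = 1
g(7) = mex{0} = 1
g(8) = mex{0,1} = 2
g(9) = mex{0,1} = 2
g(10) = mex{0,1} = 2
g(11) = mex{0,1} = 2
The P-positions (g = 0) in 0..11 are 0, 1, 2, 3.

0, 1, 2, 3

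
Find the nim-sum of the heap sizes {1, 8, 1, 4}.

12

Compute the nim-sum pairwise:
1 ^ 8 = 9
9 ^ 1 = 8
8 ^ 4 = 12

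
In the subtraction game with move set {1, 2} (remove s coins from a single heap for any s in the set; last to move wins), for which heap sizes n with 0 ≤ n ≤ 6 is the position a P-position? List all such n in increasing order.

Build the Grundy sequence with g(k) = mex{g(k−s) : s ∈ {1, 2}, s ≤ k}:
k:     0  1  2  3  4  5  6
g(k):  0  1  2  0  1  2  0
The P-positions (g = 0) in 0..6 are 0, 3, 6.

0, 3, 6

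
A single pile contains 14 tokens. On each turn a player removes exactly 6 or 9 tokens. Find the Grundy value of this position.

2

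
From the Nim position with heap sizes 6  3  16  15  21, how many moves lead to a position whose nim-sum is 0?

1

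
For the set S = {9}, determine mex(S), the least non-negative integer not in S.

0 is not in the set, so the mex is 0.

0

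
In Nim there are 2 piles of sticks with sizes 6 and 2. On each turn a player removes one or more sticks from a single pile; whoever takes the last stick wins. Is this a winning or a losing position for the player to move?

Bitwise XOR of the heap sizes:
  110  (6)
  010  (2)
  ---
  100  (4)
The nim-sum is 4 ≠ 0, so this is an N-position: the player to move can win.

Winning position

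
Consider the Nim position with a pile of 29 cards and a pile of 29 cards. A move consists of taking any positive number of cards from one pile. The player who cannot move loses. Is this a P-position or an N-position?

Nim-sum: 29 XOR 29 = 0.
The nim-sum is 0, so this is a P-position: the player to move is in a losing position under optimal play.

P-position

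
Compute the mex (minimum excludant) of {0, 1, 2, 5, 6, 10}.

The values 0, 1, 2 are all present; 3 is the first non-negative integer missing from the set.

3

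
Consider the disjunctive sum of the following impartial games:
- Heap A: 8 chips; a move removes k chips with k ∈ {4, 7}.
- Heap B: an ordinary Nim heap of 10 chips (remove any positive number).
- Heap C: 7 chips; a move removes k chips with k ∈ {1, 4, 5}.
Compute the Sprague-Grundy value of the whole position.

Build the Grundy sequence for heap A with g(k) = mex{g(k−s) : s ∈ {4, 7}, s ≤ k}:
g(0) = mex{} = 0
g(1) = mex{} = 0
g(2) = mex{} = 0
g(3) = mex{} = 0
g(4) = mex{0} = 1
g(5) = mex{0} = 1
g(6) = mex{0} = 1
g(7) = mex{0} = 1
g(8) = mex{0,1} = 2
So g(8) = 2.
Heap B is a plain Nim heap of size 10, so its Grundy value is 10.
Build the Grundy sequence for heap C with g(k) = mex{g(k−s) : s ∈ {1, 4, 5}, s ≤ k}:
g(0) = mex{} = 0
g(1) = mex{0} = 1
g(2) = mex{1} = 0
g(3) = mex{0} = 1
g(4) = mex{0,1} = 2
g(5) = mex{0,1,2} = 3
g(6) = mex{0,1,3} = 2
g(7) = mex{0,1,2} = 3
So g(7) = 3.
The value of a disjunctive sum is the nim-sum of the parts.
Combined value = 2 XOR 10 XOR 3 = 11.

11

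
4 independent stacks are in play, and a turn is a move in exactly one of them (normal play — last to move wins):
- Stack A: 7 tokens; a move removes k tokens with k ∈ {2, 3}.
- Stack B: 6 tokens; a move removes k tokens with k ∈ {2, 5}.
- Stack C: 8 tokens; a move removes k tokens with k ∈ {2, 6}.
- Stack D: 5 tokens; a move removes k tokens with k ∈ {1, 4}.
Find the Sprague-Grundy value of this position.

0

Grundy values for stack A (subtraction set {2, 3}):
k:     0  1  2  3  4  5  6  7
g(k):  0  0  1  1  2  0  0  1
So g(7) = 1.
For stack B, compute g(0), g(1), … with moves {2, 5}:
g(0) = mex{} = 0
g(1) = mex{} = 0
g(2) = mex{0} = 1
g(3) = mex{0} = 1
g(4) = mex{1} = 0
g(5) = mex{0,1} = 2
g(6) = mex{0} = 1
So g(6) = 1.
Grundy values for stack C (subtraction set {2, 6}):
g(0) = mex{} = 0
g(1) = mex{} = 0
g(2) = mex{0} = 1
g(3) = mex{0} = 1
g(4) = mex{1} = 0
g(5) = mex{1} = 0
g(6) = mex{0} = 1
g(7) = mex{0} = 1
g(8) = mex{1} = 0
So g(8) = 0.
Grundy values for stack D (subtraction set {1, 4}):
k:     0  1  2  3  4  5
g(k):  0  1  0  1  2  0
So g(5) = 0.
The value of a disjunctive sum is the nim-sum of the parts.
Combined value = 1 ⊕ 1 ⊕ 0 ⊕ 0 = 0.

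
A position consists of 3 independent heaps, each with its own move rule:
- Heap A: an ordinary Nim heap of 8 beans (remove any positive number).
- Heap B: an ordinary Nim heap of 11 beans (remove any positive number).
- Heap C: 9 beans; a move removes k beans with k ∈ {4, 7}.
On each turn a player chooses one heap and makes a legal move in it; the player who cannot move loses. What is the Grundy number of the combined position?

1

Heap A is a plain Nim heap of size 8, so its Grundy value is 8.
Heap B is a plain Nim heap of size 11, so its Grundy value is 11.
Grundy values for heap C (subtraction set {4, 7}):
g(0) = mex{} = 0
g(1) = mex{} = 0
g(2) = mex{} = 0
g(3) = mex{} = 0
g(4) = mex{0} = 1
g(5) = mex{0} = 1
g(6) = mex{0} = 1
g(7) = mex{0} = 1
g(8) = mex{0,1} = 2
g(9) = mex{0,1} = 2
So g(9) = 2.
By the Sprague-Grundy theorem, the Grundy value of a sum of independent games is the XOR of the component values.
Combined value = 8 XOR 11 XOR 2 = 1.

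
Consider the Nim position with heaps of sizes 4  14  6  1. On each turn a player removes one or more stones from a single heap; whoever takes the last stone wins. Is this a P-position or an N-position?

N-position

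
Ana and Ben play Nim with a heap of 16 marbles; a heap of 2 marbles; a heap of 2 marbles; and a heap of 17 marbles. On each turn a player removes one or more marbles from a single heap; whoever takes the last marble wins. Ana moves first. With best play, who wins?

Nim-sum: 16 ^ 2 ^ 2 ^ 17 = 1.
The nim-sum is 1 ≠ 0, so this is an N-position: the player to move can win; Ana has a winning move.

Ana wins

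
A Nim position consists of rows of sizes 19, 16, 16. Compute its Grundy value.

19

Write each in binary and XOR column by column:
  10011  (19)
  10000  (16)
  10000  (16)
  -----
  10011  (19)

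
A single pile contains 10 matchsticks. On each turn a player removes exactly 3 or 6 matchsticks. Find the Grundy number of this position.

0

Build the Grundy sequence with g(k) = mex{g(k−s) : s ∈ {3, 6}, s ≤ k}:
k:     0  1  2  3  4  5  6  7  8  9 10
g(k):  0  0  0  1  1  1  2  2  2  0  0
So g(10) = 0.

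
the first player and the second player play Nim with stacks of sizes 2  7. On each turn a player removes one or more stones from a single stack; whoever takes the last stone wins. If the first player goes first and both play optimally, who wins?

Nim-sum: 2 ^ 7 = 5.
The nim-sum is 5 ≠ 0, so this is an N-position: the player to move can win; the first player has a winning move.

the first player wins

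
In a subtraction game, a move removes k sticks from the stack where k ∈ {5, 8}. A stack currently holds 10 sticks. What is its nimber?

Compute g(0), g(1), … for moves {5, 8}:
g(0) = mex{} = 0
g(1) = mex{} = 0
g(2) = mex{} = 0
g(3) = mex{} = 0
g(4) = mex{} = 0
g(5) = mex{0} = 1
g(6) = mex{0} = 1
g(7) = mex{0} = 1
g(8) = mex{0} = 1
g(9) = mex{0} = 1
g(10) = mex{0,1} = 2
So g(10) = 2.

2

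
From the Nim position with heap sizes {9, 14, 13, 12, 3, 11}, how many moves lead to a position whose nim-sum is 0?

5

Compute the nim-sum pairwise:
9 XOR 14 = 7
7 XOR 13 = 10
10 XOR 12 = 6
6 XOR 3 = 5
5 XOR 11 = 14
The overall nim-sum is X = 14. A heap of size p has a winning move iff p XOR X < p (reduce it to p XOR X).
  9: 9 XOR 14 = 7 < 9 — winning move (to 7).
  14: 14 XOR 14 = 0 < 14 — winning move (to 0).
  13: 13 XOR 14 = 3 < 13 — winning move (to 3).
  12: 12 XOR 14 = 2 < 12 — winning move (to 2).
  3: 3 XOR 14 = 13 ≥ 3 — no move.
  11: 11 XOR 14 = 5 < 11 — winning move (to 5).
That gives 5 winning moves.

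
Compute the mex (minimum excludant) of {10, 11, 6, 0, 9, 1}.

2

The values 0, 1 are all present; 2 is the first non-negative integer missing from the set.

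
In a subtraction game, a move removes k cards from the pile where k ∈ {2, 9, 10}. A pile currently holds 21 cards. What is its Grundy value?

1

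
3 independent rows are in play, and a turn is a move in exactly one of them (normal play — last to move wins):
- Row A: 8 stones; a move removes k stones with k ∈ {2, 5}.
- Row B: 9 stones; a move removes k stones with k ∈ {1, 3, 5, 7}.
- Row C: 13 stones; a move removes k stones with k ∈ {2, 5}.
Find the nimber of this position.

0

Build the Grundy sequence for row A with g(k) = mex{g(k−s) : s ∈ {2, 5}, s ≤ k}:
g(0) = mex{} = 0
g(1) = mex{} = 0
g(2) = mex{0} = 1
g(3) = mex{0} = 1
g(4) = mex{1} = 0
g(5) = mex{0,1} = 2
g(6) = mex{0} = 1
g(7) = mex{1,2} = 0
g(8) = mex{1} = 0
So g(8) = 0.
Build the Grundy sequence for row B with g(k) = mex{g(k−s) : s ∈ {1, 3, 5, 7}, s ≤ k}:
g(0) = mex{} = 0
g(1) = mex{0} = 1
g(2) = mex{1} = 0
g(3) = mex{0} = 1
g(4) = mex{1} = 0
g(5) = mex{0} = 1
g(6) = mex{1} = 0
g(7) = mex{0} = 1
g(8) = mex{1} = 0
g(9) = mex{0} = 1
So g(9) = 1.
Build the Grundy sequence for row C with g(k) = mex{g(k−s) : s ∈ {2, 5}, s ≤ k}:
k:     0  1  2  3  4  5  6  7  8  9 10 11 12 13
g(k):  0  0  1  1  0  2  1  0  0  1  1  0  2  1
So g(13) = 1.
The value of a disjunctive sum is the nim-sum of the parts.
Combined value = 0 ⊕ 1 ⊕ 1 = 0.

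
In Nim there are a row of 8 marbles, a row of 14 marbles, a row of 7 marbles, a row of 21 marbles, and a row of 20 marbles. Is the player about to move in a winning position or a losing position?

Nim-sum: 8 ^ 14 ^ 7 ^ 21 ^ 20 = 0.
The nim-sum is 0, so this is a P-position: the player to move is in a losing position under optimal play.

Losing position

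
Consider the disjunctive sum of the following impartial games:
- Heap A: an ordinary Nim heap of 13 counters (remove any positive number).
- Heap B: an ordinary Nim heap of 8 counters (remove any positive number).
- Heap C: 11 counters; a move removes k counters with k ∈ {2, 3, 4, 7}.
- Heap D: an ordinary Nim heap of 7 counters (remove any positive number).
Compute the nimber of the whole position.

Heap A is a plain Nim heap of size 13, so its Grundy value is 13.
Heap B is a plain Nim heap of size 8, so its Grundy value is 8.
Build the Grundy sequence for heap C with g(k) = mex{g(k−s) : s ∈ {2, 3, 4, 7}, s ≤ k}:
k:     0  1  2  3  4  5  6  7  8  9 10 11
g(k):  0  0  1  1  2  2  0  3  1  4  2  0
So g(11) = 0.
Heap D is a plain Nim heap of size 7, so its Grundy value is 7.
By the Sprague-Grundy theorem, the Grundy value of a sum of independent games is the XOR of the component values.
Combined value = 13 XOR 8 XOR 0 XOR 7 = 2.

2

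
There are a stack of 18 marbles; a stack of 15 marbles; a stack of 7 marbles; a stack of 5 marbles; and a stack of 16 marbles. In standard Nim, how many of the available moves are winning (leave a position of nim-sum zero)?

1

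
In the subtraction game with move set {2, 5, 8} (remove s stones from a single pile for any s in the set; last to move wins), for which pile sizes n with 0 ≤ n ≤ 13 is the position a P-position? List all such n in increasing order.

0, 1, 4, 7, 10, 11

Compute g(0), g(1), … for moves {2, 5, 8}:
g(0) = mex{} = 0
g(1) = mex{} = 0
g(2) = mex{0} = 1
g(3) = mex{0} = 1
g(4) = mex{1} = 0
g(5) = mex{0,1} = 2
g(6) = mex{0} = 1
g(7) = mex{1,2} = 0
g(8) = mex{0,1} = 2
g(9) = mex{0} = 1
g(10) = mex{1,2} = 0
g(11) = mex{1} = 0
g(12) = mex{0} = 1
g(13) = mex{0,2} = 1
The P-positions (g = 0) in 0..13 are 0, 1, 4, 7, 10, 11.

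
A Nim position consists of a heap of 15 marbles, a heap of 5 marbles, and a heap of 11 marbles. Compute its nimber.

Nim-sum: 15 XOR 5 XOR 11 = 1.

1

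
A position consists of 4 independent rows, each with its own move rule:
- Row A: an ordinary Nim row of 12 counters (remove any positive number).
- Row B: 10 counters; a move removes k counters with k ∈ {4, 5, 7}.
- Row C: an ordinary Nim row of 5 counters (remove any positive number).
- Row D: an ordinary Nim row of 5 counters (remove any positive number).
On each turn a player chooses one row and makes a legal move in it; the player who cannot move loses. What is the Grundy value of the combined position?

Row A is a plain Nim row of size 12, so its Grundy value is 12.
Build the Grundy sequence for row B with g(k) = mex{g(k−s) : s ∈ {4, 5, 7}, s ≤ k}:
g(0) = mex{} = 0
g(1) = mex{} = 0
g(2) = mex{} = 0
g(3) = mex{} = 0
g(4) = mex{0} = 1
g(5) = mex{0} = 1
g(6) = mex{0} = 1
g(7) = mex{0} = 1
g(8) = mex{0,1} = 2
g(9) = mex{0,1} = 2
g(10) = mex{0,1} = 2
So g(10) = 2.
Row C is a plain Nim row of size 5, so its Grundy value is 5.
Row D is a plain Nim row of size 5, so its Grundy value is 5.
The value of a disjunctive sum is the nim-sum of the parts.
Combined value = 12 XOR 2 XOR 5 XOR 5 = 14.

14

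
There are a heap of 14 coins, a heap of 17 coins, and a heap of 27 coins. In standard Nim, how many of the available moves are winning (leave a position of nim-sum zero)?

1

Compute the nim-sum pairwise:
14 ^ 17 = 31
31 ^ 27 = 4
The overall nim-sum is X = 4. A heap of size p has a winning move iff p XOR X < p (reduce it to p XOR X).
  14: 14 XOR 4 = 10 < 14 — winning move (to 10).
  17: 17 XOR 4 = 21 ≥ 17 — no move.
  27: 27 XOR 4 = 31 ≥ 27 — no move.
That gives 1 winning move.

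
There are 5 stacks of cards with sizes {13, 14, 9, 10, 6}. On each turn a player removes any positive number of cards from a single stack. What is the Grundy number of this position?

6

Write each in binary and XOR column by column:
  1101  (13)
  1110  (14)
  1001  (9)
  1010  (10)
  0110  (6)
  ----
  0110  (6)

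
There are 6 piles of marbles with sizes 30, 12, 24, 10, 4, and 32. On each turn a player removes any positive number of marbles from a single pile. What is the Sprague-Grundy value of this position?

36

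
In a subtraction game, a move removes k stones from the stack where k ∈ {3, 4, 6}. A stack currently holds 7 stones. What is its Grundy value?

Compute g(0), g(1), … for moves {3, 4, 6}:
k:     0  1  2  3  4  5  6  7
g(k):  0  0  0  1  1  1  2  2
So g(7) = 2.

2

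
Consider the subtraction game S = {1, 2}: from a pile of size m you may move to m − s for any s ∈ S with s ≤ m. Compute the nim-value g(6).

0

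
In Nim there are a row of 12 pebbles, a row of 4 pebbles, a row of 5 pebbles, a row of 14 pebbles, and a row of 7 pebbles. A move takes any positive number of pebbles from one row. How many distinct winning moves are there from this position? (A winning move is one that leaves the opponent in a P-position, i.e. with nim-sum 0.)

Nim-sum: 12 ^ 4 ^ 5 ^ 14 ^ 7 = 4.
The overall nim-sum is X = 4. A row of size p has a winning move iff p XOR X < p (reduce it to p XOR X).
  12: 12 XOR 4 = 8 < 12 — winning move (to 8).
  4: 4 XOR 4 = 0 < 4 — winning move (to 0).
  5: 5 XOR 4 = 1 < 5 — winning move (to 1).
  14: 14 XOR 4 = 10 < 14 — winning move (to 10).
  7: 7 XOR 4 = 3 < 7 — winning move (to 3).
That gives 5 winning moves.

5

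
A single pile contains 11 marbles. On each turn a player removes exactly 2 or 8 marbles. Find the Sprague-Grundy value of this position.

0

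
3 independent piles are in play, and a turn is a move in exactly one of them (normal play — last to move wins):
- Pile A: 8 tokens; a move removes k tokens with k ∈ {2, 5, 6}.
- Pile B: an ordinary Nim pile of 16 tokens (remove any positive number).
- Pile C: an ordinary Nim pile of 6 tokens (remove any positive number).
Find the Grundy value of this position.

For pile A, compute g(0), g(1), … with moves {2, 5, 6}:
g(0) = mex{} = 0
g(1) = mex{} = 0
g(2) = mex{0} = 1
g(3) = mex{0} = 1
g(4) = mex{1} = 0
g(5) = mex{0,1} = 2
g(6) = mex{0} = 1
g(7) = mex{0,1,2} = 3
g(8) = mex{1} = 0
So g(8) = 0.
Pile B is a plain Nim pile of size 16, so its Grundy value is 16.
Pile C is a plain Nim pile of size 6, so its Grundy value is 6.
By the Sprague-Grundy theorem, the Grundy value of a sum of independent games is the XOR of the component values.
Combined value = 0 ⊕ 16 ⊕ 6 = 22.

22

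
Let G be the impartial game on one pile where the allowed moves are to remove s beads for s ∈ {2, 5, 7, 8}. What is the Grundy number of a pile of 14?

0

Build the Grundy sequence with g(k) = mex{g(k−s) : s ∈ {2, 5, 7, 8}, s ≤ k}:
k:     0  1  2  3  4  5  6  7  8  9 10 11 12 13 14
g(k):  0  0  1  1  0  2  1  3  2  2  0  3  1  0  0
So g(14) = 0.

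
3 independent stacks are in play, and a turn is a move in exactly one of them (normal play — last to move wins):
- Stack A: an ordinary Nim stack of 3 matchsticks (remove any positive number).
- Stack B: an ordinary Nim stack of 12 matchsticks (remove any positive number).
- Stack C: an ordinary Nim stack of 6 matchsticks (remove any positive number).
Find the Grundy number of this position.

Stack A is a plain Nim stack of size 3, so its Grundy value is 3.
Stack B is a plain Nim stack of size 12, so its Grundy value is 12.
Stack C is a plain Nim stack of size 6, so its Grundy value is 6.
The value of a disjunctive sum is the nim-sum of the parts.
Combined value = 3 XOR 12 XOR 6 = 9.

9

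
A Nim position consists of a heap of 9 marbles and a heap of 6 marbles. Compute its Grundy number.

15

Nim-sum: 9 XOR 6 = 15.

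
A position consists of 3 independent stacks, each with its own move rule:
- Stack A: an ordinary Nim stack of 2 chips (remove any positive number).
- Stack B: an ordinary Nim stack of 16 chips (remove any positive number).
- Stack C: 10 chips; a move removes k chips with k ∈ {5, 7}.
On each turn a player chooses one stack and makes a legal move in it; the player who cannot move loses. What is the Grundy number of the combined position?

Stack A is a plain Nim stack of size 2, so its Grundy value is 2.
Stack B is a plain Nim stack of size 16, so its Grundy value is 16.
Build the Grundy sequence for stack C with g(k) = mex{g(k−s) : s ∈ {5, 7}, s ≤ k}:
k:     0  1  2  3  4  5  6  7  8  9 10
g(k):  0  0  0  0  0  1  1  1  1  1  2
So g(10) = 2.
By the Sprague-Grundy theorem, the Grundy value of a sum of independent games is the XOR of the component values.
Combined value = 2 ⊕ 16 ⊕ 2 = 16.

16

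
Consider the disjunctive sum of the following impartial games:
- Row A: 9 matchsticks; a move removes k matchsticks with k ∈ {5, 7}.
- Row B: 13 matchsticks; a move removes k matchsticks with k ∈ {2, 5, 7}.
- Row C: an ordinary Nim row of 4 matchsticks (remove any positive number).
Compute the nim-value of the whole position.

5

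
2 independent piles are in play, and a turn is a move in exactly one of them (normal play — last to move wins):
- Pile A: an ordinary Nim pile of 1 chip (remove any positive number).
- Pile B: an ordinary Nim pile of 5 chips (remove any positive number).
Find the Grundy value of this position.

Pile A is a plain Nim pile of size 1, so its Grundy value is 1.
Pile B is a plain Nim pile of size 5, so its Grundy value is 5.
The value of a disjunctive sum is the nim-sum of the parts.
Combined value = 1 ⊕ 5 = 4.

4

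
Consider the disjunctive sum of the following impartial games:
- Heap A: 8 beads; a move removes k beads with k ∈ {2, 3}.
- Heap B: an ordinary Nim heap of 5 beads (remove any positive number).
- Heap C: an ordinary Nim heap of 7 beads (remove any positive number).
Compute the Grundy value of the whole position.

Grundy values for heap A (subtraction set {2, 3}):
g(0) = mex{} = 0
g(1) = mex{} = 0
g(2) = mex{0} = 1
g(3) = mex{0} = 1
g(4) = mex{0,1} = 2
g(5) = mex{1} = 0
g(6) = mex{1,2} = 0
g(7) = mex{0,2} = 1
g(8) = mex{0} = 1
So g(8) = 1.
Heap B is a plain Nim heap of size 5, so its Grundy value is 5.
Heap C is a plain Nim heap of size 7, so its Grundy value is 7.
By the Sprague-Grundy theorem, the Grundy value of a sum of independent games is the XOR of the component values.
Combined value = 1 XOR 5 XOR 7 = 3.

3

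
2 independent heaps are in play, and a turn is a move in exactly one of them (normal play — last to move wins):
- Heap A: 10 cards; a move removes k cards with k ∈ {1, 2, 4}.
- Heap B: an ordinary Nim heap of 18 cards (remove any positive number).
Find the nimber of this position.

19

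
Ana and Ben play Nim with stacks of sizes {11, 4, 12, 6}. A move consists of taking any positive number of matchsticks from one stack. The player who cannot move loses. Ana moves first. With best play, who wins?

Compute the nim-sum pairwise:
11 XOR 4 = 15
15 XOR 12 = 3
3 XOR 6 = 5
The nim-sum is 5 ≠ 0, so this is an N-position: the player to move can win; Ana has a winning move.

Ana wins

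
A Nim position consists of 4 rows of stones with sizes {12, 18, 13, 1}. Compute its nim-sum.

Nim-sum: 12 ^ 18 ^ 13 ^ 1 = 18.

18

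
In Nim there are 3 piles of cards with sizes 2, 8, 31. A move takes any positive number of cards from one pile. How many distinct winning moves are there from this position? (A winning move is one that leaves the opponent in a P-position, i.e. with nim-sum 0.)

1

Compute the nim-sum pairwise:
2 XOR 8 = 10
10 XOR 31 = 21
The overall nim-sum is X = 21. A pile of size p has a winning move iff p XOR X < p (reduce it to p XOR X).
  2: 2 XOR 21 = 23 ≥ 2 — no move.
  8: 8 XOR 21 = 29 ≥ 8 — no move.
  31: 31 XOR 21 = 10 < 31 — winning move (to 10).
That gives 1 winning move.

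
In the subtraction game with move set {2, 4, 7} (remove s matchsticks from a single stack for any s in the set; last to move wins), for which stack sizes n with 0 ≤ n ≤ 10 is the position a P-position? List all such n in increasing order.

0, 1, 6, 9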